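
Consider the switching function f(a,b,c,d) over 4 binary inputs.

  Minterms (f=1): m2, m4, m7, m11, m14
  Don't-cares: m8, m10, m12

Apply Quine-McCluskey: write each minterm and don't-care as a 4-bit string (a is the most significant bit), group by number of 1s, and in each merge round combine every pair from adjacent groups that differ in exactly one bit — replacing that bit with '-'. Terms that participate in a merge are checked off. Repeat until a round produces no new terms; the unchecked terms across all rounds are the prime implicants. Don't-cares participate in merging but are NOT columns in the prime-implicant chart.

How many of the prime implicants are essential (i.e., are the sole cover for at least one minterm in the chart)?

5

[col 0] 0010*, 0100*, 0111, 1000*, 1010*, 1011*, 1100*, 1110*
[col 1] -010, -100, 1-00*, 1-10*, 10-0*, 101-, 11-0*
[col 2] 1--0
Prime implicants: -010, -100, 0111, 1--0, 101-
PI chart (minterm → PIs covering it):
  2 | -010  (sole → essential)
  4 | -100  (sole → essential)
  7 | 0111  (sole → essential)
  11 | 101-  (sole → essential)
  14 | 1--0  (sole → essential)
Essential prime implicants: -010, -100, 0111, 1--0, 101-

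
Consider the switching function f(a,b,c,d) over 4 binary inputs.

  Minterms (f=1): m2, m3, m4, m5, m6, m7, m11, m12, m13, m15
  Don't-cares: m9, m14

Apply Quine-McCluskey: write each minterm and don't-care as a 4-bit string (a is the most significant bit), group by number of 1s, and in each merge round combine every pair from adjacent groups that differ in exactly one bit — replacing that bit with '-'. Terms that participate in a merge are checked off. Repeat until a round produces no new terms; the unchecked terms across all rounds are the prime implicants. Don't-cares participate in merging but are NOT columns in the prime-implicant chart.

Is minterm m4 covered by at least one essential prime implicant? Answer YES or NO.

YES

size-2^0 implicants → 0010(✓)  0011(✓)  0100(✓)  0101(✓)  0110(✓)  0111(✓)  1001(✓)  1011(✓)  1100(✓)  1101(✓)  1110(✓)  1111(✓)
size-2^1 implicants → -011(✓)  -100(✓)  -101(✓)  -110(✓)  -111(✓)  0-10(✓)  0-11(✓)  001-(✓)  01-0(✓)  01-1(✓)  010-(✓)  011-(✓)  1-01(✓)  1-11(✓)  10-1(✓)  11-0(✓)  11-1(✓)  110-(✓)  111-(✓)
size-2^2 implicants → --11  -1-0(✓)  -1-1(✓)  -10-(✓)  -11-(✓)  0-1-  01--(✓)  1--1  11--(✓)
size-2^3 implicants → -1--
Unchecked terms (primes): --11, -1--, 0-1-, 1--1
Minterm coverage:
  m2 ⊆ 0-1- [E]
  m3 ⊆ --11,0-1-
  m4 ⊆ -1-- [E]
  m5 ⊆ -1-- [E]
  m6 ⊆ -1--,0-1-
  m7 ⊆ --11,-1--,0-1-
  m11 ⊆ --11,1--1
  m12 ⊆ -1-- [E]
  m13 ⊆ -1--,1--1
  m15 ⊆ --11,-1--,1--1
E = {-1--, 0-1-}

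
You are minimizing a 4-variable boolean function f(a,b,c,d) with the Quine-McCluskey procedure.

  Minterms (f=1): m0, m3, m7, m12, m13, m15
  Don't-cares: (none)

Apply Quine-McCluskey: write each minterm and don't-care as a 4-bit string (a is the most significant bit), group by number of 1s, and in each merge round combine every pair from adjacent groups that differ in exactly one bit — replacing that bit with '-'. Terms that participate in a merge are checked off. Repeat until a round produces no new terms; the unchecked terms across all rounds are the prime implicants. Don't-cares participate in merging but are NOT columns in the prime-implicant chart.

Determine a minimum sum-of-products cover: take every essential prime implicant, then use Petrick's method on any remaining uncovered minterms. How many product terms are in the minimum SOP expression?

4

size-2^0 implicants → 0000  0011(✓)  0111(✓)  1100(✓)  1101(✓)  1111(✓)
size-2^1 implicants → -111  0-11  11-1  110-
Unchecked terms (primes): -111, 0-11, 0000, 11-1, 110-
Minterm coverage:
  m0 ⊆ 0000 [E]
  m3 ⊆ 0-11 [E]
  m7 ⊆ -111,0-11
  m12 ⊆ 110- [E]
  m13 ⊆ 11-1,110-
  m15 ⊆ -111,11-1
E = {0-11, 0000, 110-}
Petrick residual → -111
Cover = bcd + a'cd + a'b'c'd' + abc'  |cover|=4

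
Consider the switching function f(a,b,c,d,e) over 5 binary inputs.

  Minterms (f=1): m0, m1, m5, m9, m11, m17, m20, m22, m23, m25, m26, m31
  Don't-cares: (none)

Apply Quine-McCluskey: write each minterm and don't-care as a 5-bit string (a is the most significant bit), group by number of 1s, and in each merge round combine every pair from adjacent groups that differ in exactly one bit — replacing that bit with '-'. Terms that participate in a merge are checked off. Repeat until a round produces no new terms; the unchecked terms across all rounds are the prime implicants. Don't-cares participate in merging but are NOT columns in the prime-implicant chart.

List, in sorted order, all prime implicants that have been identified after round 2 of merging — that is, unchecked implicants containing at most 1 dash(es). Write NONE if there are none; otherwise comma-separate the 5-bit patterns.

00-01, 0000-, 010-1, 1-111, 101-0, 1011-, 11010

Round 0: 00000✓ 00001✓ 00101✓ 01001✓ 01011✓ 10001✓ 10100✓ 10110✓ 10111✓ 11001✓ 11010 11111✓
Round 1: -0001✓ -1001✓ 0-001✓ 00-01 0000- 010-1 1-001✓ 1-111 101-0 1011-
Round 2: --001
PIs = {--001, 00-01, 0000-, 010-1, 1-111, 101-0, 1011-, 11010}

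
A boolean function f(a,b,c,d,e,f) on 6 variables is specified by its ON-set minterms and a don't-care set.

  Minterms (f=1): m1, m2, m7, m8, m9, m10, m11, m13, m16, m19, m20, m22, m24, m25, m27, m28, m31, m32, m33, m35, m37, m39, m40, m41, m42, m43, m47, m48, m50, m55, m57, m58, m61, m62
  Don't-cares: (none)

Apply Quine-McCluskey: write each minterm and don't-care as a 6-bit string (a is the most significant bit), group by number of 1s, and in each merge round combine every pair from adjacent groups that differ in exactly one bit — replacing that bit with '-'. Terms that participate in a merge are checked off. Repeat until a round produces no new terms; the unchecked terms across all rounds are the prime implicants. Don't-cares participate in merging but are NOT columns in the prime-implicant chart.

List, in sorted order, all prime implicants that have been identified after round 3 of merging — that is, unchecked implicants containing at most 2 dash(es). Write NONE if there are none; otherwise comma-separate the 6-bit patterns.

Round 0: 000001✓ 000010✓ 000111✓ 001000✓ 001001✓ 001010✓ 001011✓ 001101✓ 010000✓ 010011✓ 010100✓ 010110✓ 011000✓ 011001✓ 011011✓ 011100✓ 011111✓ 100000✓ 100001✓ 100011✓ 100101✓ 100111✓ 101000✓ 101001✓ 101010✓ 101011✓ 101111✓ 110000✓ 110010✓ 110111✓ 111001✓ 111010✓ 111101✓ 111110✓
Round 1: -00001✓ -00111 -01000✓ -01001✓ -01010✓ -01011✓ -10000 -11001✓ 0-1000✓ 0-1001✓ 0-1011✓ 00-001✓ 00-010 001-01 0010-0✓ 0010-1✓ 00100-✓ 00101-✓ 01-000✓ 01-011 01-100✓ 010-00✓ 0101-0 011-00✓ 011-11 0110-1✓ 01100-✓ 1-0000 1-0111 1-1001✓ 1-1010 10-000✓ 10-001✓ 10-011✓ 10-111✓ 100-01✓ 100-11✓ 1000-1✓ 10000-✓ 1001-1✓ 101-11✓ 1010-0✓ 1010-1✓ 10100-✓ 10101-✓ 11-010 1100-0 111-01 111-10
Round 2: --1001 -0-001 -010-0✓ -010-1✓ -0100-✓ -0101-✓ 0-10-1 0-100- 0010--✓ 01--00 10--11 10-0-1 10-00- 100--1 1010--✓
Round 3: -010--
PIs = {--1001, -0-001, -00111, -010--, -10000, 0-10-1, 0-100-, 00-010, 001-01, 01--00, 01-011, 0101-0, 011-11, 1-0000, 1-0111, 1-1010, 10--11, 10-0-1, 10-00-, 100--1, 11-010, 1100-0, 111-01, 111-10}

--1001, -0-001, -00111, -10000, 0-10-1, 0-100-, 00-010, 001-01, 01--00, 01-011, 0101-0, 011-11, 1-0000, 1-0111, 1-1010, 10--11, 10-0-1, 10-00-, 100--1, 11-010, 1100-0, 111-01, 111-10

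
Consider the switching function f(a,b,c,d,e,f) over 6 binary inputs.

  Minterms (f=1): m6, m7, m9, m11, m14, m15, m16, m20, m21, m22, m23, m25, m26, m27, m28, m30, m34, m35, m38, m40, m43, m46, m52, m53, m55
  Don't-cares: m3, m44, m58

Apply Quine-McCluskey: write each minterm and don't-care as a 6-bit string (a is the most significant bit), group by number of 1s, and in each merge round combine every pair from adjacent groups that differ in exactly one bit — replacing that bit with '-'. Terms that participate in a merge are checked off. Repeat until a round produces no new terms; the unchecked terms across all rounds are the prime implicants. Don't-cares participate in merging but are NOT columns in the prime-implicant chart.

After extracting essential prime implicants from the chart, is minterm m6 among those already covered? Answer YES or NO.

[col 0] 000011*, 000110*, 000111*, 001001*, 001011*, 001110*, 001111*, 010000*, 010100*, 010101*, 010110*, 010111*, 011001*, 011010*, 011011*, 011100*, 011110*, 100010*, 100011*, 100110*, 101000*, 101011*, 101100*, 101110*, 110100*, 110101*, 110111*, 111010*
[col 1] -00011*, -00110*, -01011*, -01110*, -10100*, -10101*, -10111*, -11010, 0-0110*, 0-0111*, 0-1001*, 0-1011*, 0-1110*, 00-011*, 00-110*, 00-111*, 000-11*, 00011-*, 001-11*, 0010-1*, 00111-*, 01-100*, 01-110*, 010-00, 0101-0*, 0101-1*, 01010-*, 01011-*, 011-10, 0110-1*, 01101-, 0111-0*, 10-011*, 10-110*, 100-10, 10001-, 101-00, 1011-0, 1101-1*, 11010-*
[col 2] -0-011, -0-110, -101-1, -1010-, 0--110, 0-011-, 0-10-1, 00--11, 00-11-, 01-1-0, 0101--
Prime implicants: -0-011, -0-110, -101-1, -1010-, -11010, 0--110, 0-011-, 0-10-1, 00--11, 00-11-, 01-1-0, 010-00, 0101--, 011-10, 01101-, 100-10, 10001-, 101-00, 1011-0
PI chart (minterm → PIs covering it):
  6 | -0-110,0--110,0-011-,00-11-
  7 | 0-011-,00--11,00-11-
  9 | 0-10-1  (sole → essential)
  11 | -0-011,0-10-1,00--11
  14 | -0-110,0--110,00-11-
  15 | 00--11,00-11-
  16 | 010-00  (sole → essential)
  20 | -1010-,01-1-0,010-00,0101--
  21 | -101-1,-1010-,0101--
  22 | 0--110,0-011-,01-1-0,0101--
  23 | -101-1,0-011-,0101--
  25 | 0-10-1  (sole → essential)
  26 | -11010,011-10,01101-
  27 | 0-10-1,01101-
  28 | 01-1-0  (sole → essential)
  30 | 0--110,01-1-0,011-10
  34 | 100-10,10001-
  35 | -0-011,10001-
  38 | -0-110,100-10
  40 | 101-00  (sole → essential)
  43 | -0-011  (sole → essential)
  46 | -0-110,1011-0
  52 | -1010-  (sole → essential)
  53 | -101-1,-1010-
  55 | -101-1  (sole → essential)
Essential prime implicants: -0-011, -101-1, -1010-, 0-10-1, 01-1-0, 010-00, 101-00

NO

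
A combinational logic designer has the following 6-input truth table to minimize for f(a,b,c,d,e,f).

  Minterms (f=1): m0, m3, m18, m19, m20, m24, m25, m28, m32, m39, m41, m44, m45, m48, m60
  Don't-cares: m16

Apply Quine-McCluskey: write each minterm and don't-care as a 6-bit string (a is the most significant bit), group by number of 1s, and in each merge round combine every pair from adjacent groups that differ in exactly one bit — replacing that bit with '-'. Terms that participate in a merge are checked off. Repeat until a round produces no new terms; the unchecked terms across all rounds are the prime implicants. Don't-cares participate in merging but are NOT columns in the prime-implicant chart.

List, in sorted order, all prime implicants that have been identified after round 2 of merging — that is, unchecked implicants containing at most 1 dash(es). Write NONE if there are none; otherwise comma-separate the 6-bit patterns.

-11100, 0-0011, 0100-0, 01001-, 01100-, 1-1100, 100111, 101-01, 10110-

[col 0] 000000*, 000011*, 010000*, 010010*, 010011*, 010100*, 011000*, 011001*, 011100*, 100000*, 100111, 101001*, 101100*, 101101*, 110000*, 111100*
[col 1] -00000*, -10000*, -11100, 0-0000*, 0-0011, 01-000*, 01-100*, 010-00*, 0100-0, 01001-, 011-00*, 01100-, 1-0000*, 1-1100, 101-01, 10110-
[col 2] --0000, 01--00
Prime implicants: --0000, -11100, 0-0011, 01--00, 0100-0, 01001-, 01100-, 1-1100, 100111, 101-01, 10110-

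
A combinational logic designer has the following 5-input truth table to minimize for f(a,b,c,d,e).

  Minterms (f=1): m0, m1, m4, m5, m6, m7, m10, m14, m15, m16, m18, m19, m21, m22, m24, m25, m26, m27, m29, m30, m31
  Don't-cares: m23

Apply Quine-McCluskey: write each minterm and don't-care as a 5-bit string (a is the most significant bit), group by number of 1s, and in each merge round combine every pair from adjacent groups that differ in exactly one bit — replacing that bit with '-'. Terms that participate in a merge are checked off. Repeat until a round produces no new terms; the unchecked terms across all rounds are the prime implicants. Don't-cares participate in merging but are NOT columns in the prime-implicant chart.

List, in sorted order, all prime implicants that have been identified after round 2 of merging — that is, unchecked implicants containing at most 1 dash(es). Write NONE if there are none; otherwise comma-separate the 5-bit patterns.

-0000

size-2^0 implicants → 00000(✓)  00001(✓)  00100(✓)  00101(✓)  00110(✓)  00111(✓)  01010(✓)  01110(✓)  01111(✓)  10000(✓)  10010(✓)  10011(✓)  10101(✓)  10110(✓)  10111(✓)  11000(✓)  11001(✓)  11010(✓)  11011(✓)  11101(✓)  11110(✓)  11111(✓)
size-2^1 implicants → -0000  -0101(✓)  -0110(✓)  -0111(✓)  -1010(✓)  -1110(✓)  -1111(✓)  0-110(✓)  0-111(✓)  00-00(✓)  00-01(✓)  0000-(✓)  001-0(✓)  001-1(✓)  0010-(✓)  0011-(✓)  01-10(✓)  0111-(✓)  1-000(✓)  1-010(✓)  1-011(✓)  1-101(✓)  1-110(✓)  1-111(✓)  10-10(✓)  10-11(✓)  100-0(✓)  1001-(✓)  101-1(✓)  1011-(✓)  11-01(✓)  11-10(✓)  11-11(✓)  110-0(✓)  110-1(✓)  1100-(✓)  1101-(✓)  111-1(✓)  1111-(✓)
size-2^2 implicants → --110(✓)  --111(✓)  -01-1  -011-(✓)  -1-10  -111-(✓)  0-11-(✓)  00-0-  001--  1--10(✓)  1--11(✓)  1-0-0  1-01-(✓)  1-1-1  1-11-(✓)  10-1-(✓)  11--1  11-1-(✓)  110--
size-2^3 implicants → --11-  1--1-
Unchecked terms (primes): --11-, -0000, -01-1, -1-10, 00-0-, 001--, 1--1-, 1-0-0, 1-1-1, 11--1, 110--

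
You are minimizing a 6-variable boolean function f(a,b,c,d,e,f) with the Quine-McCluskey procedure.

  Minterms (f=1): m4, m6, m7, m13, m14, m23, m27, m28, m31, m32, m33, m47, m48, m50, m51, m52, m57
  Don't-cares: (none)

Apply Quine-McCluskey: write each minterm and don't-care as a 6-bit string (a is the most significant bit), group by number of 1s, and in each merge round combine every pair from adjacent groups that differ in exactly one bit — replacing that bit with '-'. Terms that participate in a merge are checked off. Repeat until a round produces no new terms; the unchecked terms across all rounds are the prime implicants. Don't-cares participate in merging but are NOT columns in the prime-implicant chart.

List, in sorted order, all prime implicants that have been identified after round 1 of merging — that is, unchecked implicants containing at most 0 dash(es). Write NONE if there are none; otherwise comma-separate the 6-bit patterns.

001101, 011100, 101111, 111001

size-2^0 implicants → 000100(✓)  000110(✓)  000111(✓)  001101  001110(✓)  010111(✓)  011011(✓)  011100  011111(✓)  100000(✓)  100001(✓)  101111  110000(✓)  110010(✓)  110011(✓)  110100(✓)  111001
size-2^1 implicants → 0-0111  00-110  0001-0  00011-  01-111  011-11  1-0000  10000-  110-00  1100-0  11001-
Unchecked terms (primes): 0-0111, 00-110, 0001-0, 00011-, 001101, 01-111, 011-11, 011100, 1-0000, 10000-, 101111, 110-00, 1100-0, 11001-, 111001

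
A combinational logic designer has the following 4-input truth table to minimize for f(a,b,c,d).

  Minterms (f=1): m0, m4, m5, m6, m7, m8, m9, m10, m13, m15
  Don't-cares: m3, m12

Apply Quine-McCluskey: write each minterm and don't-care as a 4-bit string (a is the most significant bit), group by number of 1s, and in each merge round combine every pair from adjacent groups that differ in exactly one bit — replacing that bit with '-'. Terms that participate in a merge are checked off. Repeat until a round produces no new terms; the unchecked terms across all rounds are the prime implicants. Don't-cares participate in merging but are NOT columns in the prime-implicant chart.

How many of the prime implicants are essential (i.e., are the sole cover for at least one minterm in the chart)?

[col 0] 0000*, 0011*, 0100*, 0101*, 0110*, 0111*, 1000*, 1001*, 1010*, 1100*, 1101*, 1111*
[col 1] -000*, -100*, -101*, -111*, 0-00*, 0-11, 01-0*, 01-1*, 010-*, 011-*, 1-00*, 1-01*, 10-0, 100-*, 11-1*, 110-*
[col 2] --00, -1-1, -10-, 01--, 1-0-
Prime implicants: --00, -1-1, -10-, 0-11, 01--, 1-0-, 10-0
PI chart (minterm → PIs covering it):
  0 | --00  (sole → essential)
  4 | --00,-10-,01--
  5 | -1-1,-10-,01--
  6 | 01--  (sole → essential)
  7 | -1-1,0-11,01--
  8 | --00,1-0-,10-0
  9 | 1-0-  (sole → essential)
  10 | 10-0  (sole → essential)
  13 | -1-1,-10-,1-0-
  15 | -1-1  (sole → essential)
Essential prime implicants: --00, -1-1, 01--, 1-0-, 10-0

5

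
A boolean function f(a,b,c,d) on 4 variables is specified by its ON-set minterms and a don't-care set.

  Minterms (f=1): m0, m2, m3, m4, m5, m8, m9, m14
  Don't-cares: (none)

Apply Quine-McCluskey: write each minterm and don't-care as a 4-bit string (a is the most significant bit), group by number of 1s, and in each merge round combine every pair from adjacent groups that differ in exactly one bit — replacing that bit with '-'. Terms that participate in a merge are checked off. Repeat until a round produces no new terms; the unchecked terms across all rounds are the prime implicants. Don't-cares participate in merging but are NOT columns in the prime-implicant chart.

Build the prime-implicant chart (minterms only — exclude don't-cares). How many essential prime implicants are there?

size-2^0 implicants → 0000(✓)  0010(✓)  0011(✓)  0100(✓)  0101(✓)  1000(✓)  1001(✓)  1110
size-2^1 implicants → -000  0-00  00-0  001-  010-  100-
Unchecked terms (primes): -000, 0-00, 00-0, 001-, 010-, 100-, 1110
Minterm coverage:
  m0 ⊆ -000,0-00,00-0
  m2 ⊆ 00-0,001-
  m3 ⊆ 001- [E]
  m4 ⊆ 0-00,010-
  m5 ⊆ 010- [E]
  m8 ⊆ -000,100-
  m9 ⊆ 100- [E]
  m14 ⊆ 1110 [E]
E = {001-, 010-, 100-, 1110}

4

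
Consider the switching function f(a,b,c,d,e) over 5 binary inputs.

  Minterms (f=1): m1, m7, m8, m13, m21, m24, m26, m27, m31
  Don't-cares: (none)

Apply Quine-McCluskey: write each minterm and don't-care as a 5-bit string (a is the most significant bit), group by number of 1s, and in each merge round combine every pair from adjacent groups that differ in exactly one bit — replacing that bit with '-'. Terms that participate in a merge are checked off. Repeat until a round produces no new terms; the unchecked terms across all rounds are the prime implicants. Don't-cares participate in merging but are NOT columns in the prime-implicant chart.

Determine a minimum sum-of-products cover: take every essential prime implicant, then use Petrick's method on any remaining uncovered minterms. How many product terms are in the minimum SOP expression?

7

[col 0] 00001, 00111, 01000*, 01101, 10101, 11000*, 11010*, 11011*, 11111*
[col 1] -1000, 11-11, 110-0, 1101-
Prime implicants: -1000, 00001, 00111, 01101, 10101, 11-11, 110-0, 1101-
PI chart (minterm → PIs covering it):
  1 | 00001  (sole → essential)
  7 | 00111  (sole → essential)
  8 | -1000  (sole → essential)
  13 | 01101  (sole → essential)
  21 | 10101  (sole → essential)
  24 | -1000,110-0
  26 | 110-0,1101-
  27 | 11-11,1101-
  31 | 11-11  (sole → essential)
Essential prime implicants: -1000, 00001, 00111, 01101, 10101, 11-11
Petrick residual → 110-0
Minimum SOP uses 7 PIs: bc'd'e' + a'b'c'd'e + a'b'cde + a'bcd'e + ab'cd'e + abde + abc'e'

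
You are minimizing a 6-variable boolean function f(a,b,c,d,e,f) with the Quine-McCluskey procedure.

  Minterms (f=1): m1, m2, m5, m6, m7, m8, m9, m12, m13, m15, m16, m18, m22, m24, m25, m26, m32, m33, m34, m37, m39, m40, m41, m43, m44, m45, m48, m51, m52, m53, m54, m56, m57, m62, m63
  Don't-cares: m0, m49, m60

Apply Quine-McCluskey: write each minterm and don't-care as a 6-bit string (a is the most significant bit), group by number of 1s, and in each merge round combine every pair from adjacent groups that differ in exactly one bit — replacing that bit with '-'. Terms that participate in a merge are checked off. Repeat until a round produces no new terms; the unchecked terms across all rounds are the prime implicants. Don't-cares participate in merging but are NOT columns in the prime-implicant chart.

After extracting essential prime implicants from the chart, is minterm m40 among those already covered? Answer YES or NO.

YES

size-2^0 implicants → 000000(✓)  000001(✓)  000010(✓)  000101(✓)  000110(✓)  000111(✓)  001000(✓)  001001(✓)  001100(✓)  001101(✓)  001111(✓)  010000(✓)  010010(✓)  010110(✓)  011000(✓)  011001(✓)  011010(✓)  100000(✓)  100001(✓)  100010(✓)  100101(✓)  100111(✓)  101000(✓)  101001(✓)  101011(✓)  101100(✓)  101101(✓)  110000(✓)  110001(✓)  110011(✓)  110100(✓)  110101(✓)  110110(✓)  111000(✓)  111001(✓)  111100(✓)  111110(✓)  111111(✓)
size-2^1 implicants → -00000(✓)  -00001(✓)  -00010(✓)  -00101(✓)  -00111(✓)  -01000(✓)  -01001(✓)  -01100(✓)  -01101(✓)  -10000(✓)  -10110  -11000(✓)  -11001(✓)  0-0000(✓)  0-0010(✓)  0-0110(✓)  0-1000(✓)  0-1001(✓)  00-000(✓)  00-001(✓)  00-101(✓)  00-111(✓)  000-01(✓)  000-10(✓)  0000-0(✓)  00000-(✓)  0001-1(✓)  00011-  001-00(✓)  001-01(✓)  00100-(✓)  0011-1(✓)  00110-(✓)  01-000(✓)  01-010(✓)  010-10(✓)  0100-0(✓)  0110-0(✓)  01100-(✓)  1-0000(✓)  1-0001(✓)  1-0101(✓)  1-1000(✓)  1-1001(✓)  1-1100(✓)  10-000(✓)  10-001(✓)  10-101(✓)  100-01(✓)  1000-0(✓)  10000-(✓)  1001-1(✓)  101-00(✓)  101-01(✓)  1010-1  10100-(✓)  10110-(✓)  11-000(✓)  11-001(✓)  11-100(✓)  11-110(✓)  110-00(✓)  110-01(✓)  1100-1  11000-(✓)  1101-0(✓)  11010-(✓)  111-00(✓)  11100-(✓)  1111-0(✓)  11111-
size-2^2 implicants → --0000(✓)  --1000(✓)  --1001(✓)  -0-000(✓)  -0-001(✓)  -0-101(✓)  -00-01(✓)  -000-0  -0000-(✓)  -001-1  -01-00(✓)  -01-01(✓)  -0100-(✓)  -0110-(✓)  -1-000(✓)  -1100-(✓)  0--000(✓)  0-0-10  0-00-0  0-100-(✓)  00--01(✓)  00-00-(✓)  00-1-1  001-0-(✓)  01-0-0  1--000(✓)  1--001(✓)  1-0-01  1-000-(✓)  1-1-00  1-100-(✓)  10--01(✓)  10-00-(✓)  101-0-(✓)  11--00  11-00-(✓)  11-1-0  110-0-
size-2^3 implicants → ---000  --100-  -0--01  -0-00-  -01-0-  1--00-
Unchecked terms (primes): ---000, --100-, -0--01, -0-00-, -000-0, -001-1, -01-0-, -10110, 0-0-10, 0-00-0, 00-1-1, 00011-, 01-0-0, 1--00-, 1-0-01, 1-1-00, 1010-1, 11--00, 11-1-0, 110-0-, 1100-1, 11111-
Minterm coverage:
  m1 ⊆ -0--01,-0-00-
  m2 ⊆ -000-0,0-0-10,0-00-0
  m5 ⊆ -0--01,-001-1,00-1-1
  m6 ⊆ 0-0-10,00011-
  m7 ⊆ -001-1,00-1-1,00011-
  m8 ⊆ ---000,--100-,-0-00-,-01-0-
  m9 ⊆ --100-,-0--01,-0-00-,-01-0-
  m12 ⊆ -01-0- [E]
  m13 ⊆ -0--01,-01-0-,00-1-1
  m15 ⊆ 00-1-1 [E]
  m16 ⊆ ---000,0-00-0,01-0-0
  m18 ⊆ 0-0-10,0-00-0,01-0-0
  m22 ⊆ -10110,0-0-10
  m24 ⊆ ---000,--100-,01-0-0
  m25 ⊆ --100- [E]
  m26 ⊆ 01-0-0 [E]
  m32 ⊆ ---000,-0-00-,-000-0,1--00-
  m33 ⊆ -0--01,-0-00-,1--00-,1-0-01
  m34 ⊆ -000-0 [E]
  m37 ⊆ -0--01,-001-1,1-0-01
  m39 ⊆ -001-1 [E]
  m40 ⊆ ---000,--100-,-0-00-,-01-0-,1--00-,1-1-00
  m41 ⊆ --100-,-0--01,-0-00-,-01-0-,1--00-,1010-1
  m43 ⊆ 1010-1 [E]
  m44 ⊆ -01-0-,1-1-00
  m45 ⊆ -0--01,-01-0-
  m48 ⊆ ---000,1--00-,11--00,110-0-
  m51 ⊆ 1100-1 [E]
  m52 ⊆ 11--00,11-1-0,110-0-
  m53 ⊆ 1-0-01,110-0-
  m54 ⊆ -10110,11-1-0
  m56 ⊆ ---000,--100-,1--00-,1-1-00,11--00
  m57 ⊆ --100-,1--00-
  m62 ⊆ 11-1-0,11111-
  m63 ⊆ 11111- [E]
E = {--100-, -000-0, -001-1, -01-0-, 00-1-1, 01-0-0, 1010-1, 1100-1, 11111-}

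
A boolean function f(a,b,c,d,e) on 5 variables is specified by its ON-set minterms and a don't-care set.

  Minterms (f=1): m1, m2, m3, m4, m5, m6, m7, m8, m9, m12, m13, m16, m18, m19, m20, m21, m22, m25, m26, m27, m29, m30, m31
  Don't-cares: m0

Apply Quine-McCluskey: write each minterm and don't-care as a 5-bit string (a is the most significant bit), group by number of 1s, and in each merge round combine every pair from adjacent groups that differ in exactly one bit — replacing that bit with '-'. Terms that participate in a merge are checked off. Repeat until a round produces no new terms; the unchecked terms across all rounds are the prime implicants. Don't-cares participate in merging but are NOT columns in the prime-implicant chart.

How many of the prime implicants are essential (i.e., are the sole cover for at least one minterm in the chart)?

3

size-2^0 implicants → 00000(✓)  00001(✓)  00010(✓)  00011(✓)  00100(✓)  00101(✓)  00110(✓)  00111(✓)  01000(✓)  01001(✓)  01100(✓)  01101(✓)  10000(✓)  10010(✓)  10011(✓)  10100(✓)  10101(✓)  10110(✓)  11001(✓)  11010(✓)  11011(✓)  11101(✓)  11110(✓)  11111(✓)
size-2^1 implicants → -0000(✓)  -0010(✓)  -0011(✓)  -0100(✓)  -0101(✓)  -0110(✓)  -1001(✓)  -1101(✓)  0-000(✓)  0-001(✓)  0-100(✓)  0-101(✓)  00-00(✓)  00-01(✓)  00-10(✓)  00-11(✓)  000-0(✓)  000-1(✓)  0000-(✓)  0001-(✓)  001-0(✓)  001-1(✓)  0010-(✓)  0011-(✓)  01-00(✓)  01-01(✓)  0100-(✓)  0110-(✓)  1-010(✓)  1-011(✓)  1-101(✓)  1-110(✓)  10-00(✓)  10-10(✓)  100-0(✓)  1001-(✓)  101-0(✓)  1010-(✓)  11-01(✓)  11-10(✓)  11-11(✓)  110-1(✓)  1101-(✓)  111-1(✓)  1111-(✓)
size-2^2 implicants → --101  -0-00(✓)  -0-10(✓)  -00-0(✓)  -001-  -01-0(✓)  -010-  -1-01  0--00(✓)  0--01(✓)  0-00-(✓)  0-10-(✓)  00--0(✓)  00--1(✓)  00-0-(✓)  00-1-(✓)  000--(✓)  001--(✓)  01-0-(✓)  1--10  1-01-  10--0(✓)  11--1  11-1-
size-2^3 implicants → -0--0  0--0-  00---
Unchecked terms (primes): --101, -0--0, -001-, -010-, -1-01, 0--0-, 00---, 1--10, 1-01-, 11--1, 11-1-
Minterm coverage:
  m1 ⊆ 0--0-,00---
  m2 ⊆ -0--0,-001-,00---
  m3 ⊆ -001-,00---
  m4 ⊆ -0--0,-010-,0--0-,00---
  m5 ⊆ --101,-010-,0--0-,00---
  m6 ⊆ -0--0,00---
  m7 ⊆ 00--- [E]
  m8 ⊆ 0--0- [E]
  m9 ⊆ -1-01,0--0-
  m12 ⊆ 0--0- [E]
  m13 ⊆ --101,-1-01,0--0-
  m16 ⊆ -0--0 [E]
  m18 ⊆ -0--0,-001-,1--10,1-01-
  m19 ⊆ -001-,1-01-
  m20 ⊆ -0--0,-010-
  m21 ⊆ --101,-010-
  m22 ⊆ -0--0,1--10
  m25 ⊆ -1-01,11--1
  m26 ⊆ 1--10,1-01-,11-1-
  m27 ⊆ 1-01-,11--1,11-1-
  m29 ⊆ --101,-1-01,11--1
  m30 ⊆ 1--10,11-1-
  m31 ⊆ 11--1,11-1-
E = {-0--0, 0--0-, 00---}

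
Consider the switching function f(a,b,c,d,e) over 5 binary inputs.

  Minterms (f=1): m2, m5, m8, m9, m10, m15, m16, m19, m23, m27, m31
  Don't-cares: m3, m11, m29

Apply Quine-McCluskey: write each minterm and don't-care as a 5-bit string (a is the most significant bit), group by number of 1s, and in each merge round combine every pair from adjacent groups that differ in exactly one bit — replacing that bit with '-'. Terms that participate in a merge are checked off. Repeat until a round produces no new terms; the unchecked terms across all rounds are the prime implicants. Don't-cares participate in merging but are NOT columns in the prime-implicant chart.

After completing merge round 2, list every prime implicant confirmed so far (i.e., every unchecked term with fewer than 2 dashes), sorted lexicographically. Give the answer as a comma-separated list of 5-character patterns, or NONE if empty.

[col 0] 00010*, 00011*, 00101, 01000*, 01001*, 01010*, 01011*, 01111*, 10000, 10011*, 10111*, 11011*, 11101*, 11111*
[col 1] -0011*, -1011*, -1111*, 0-010*, 0-011*, 0001-*, 01-11*, 010-0*, 010-1*, 0100-*, 0101-*, 1-011*, 1-111*, 10-11*, 11-11*, 111-1
[col 2] --011, -1-11, 0-01-, 010--, 1--11
Prime implicants: --011, -1-11, 0-01-, 00101, 010--, 1--11, 10000, 111-1

00101, 10000, 111-1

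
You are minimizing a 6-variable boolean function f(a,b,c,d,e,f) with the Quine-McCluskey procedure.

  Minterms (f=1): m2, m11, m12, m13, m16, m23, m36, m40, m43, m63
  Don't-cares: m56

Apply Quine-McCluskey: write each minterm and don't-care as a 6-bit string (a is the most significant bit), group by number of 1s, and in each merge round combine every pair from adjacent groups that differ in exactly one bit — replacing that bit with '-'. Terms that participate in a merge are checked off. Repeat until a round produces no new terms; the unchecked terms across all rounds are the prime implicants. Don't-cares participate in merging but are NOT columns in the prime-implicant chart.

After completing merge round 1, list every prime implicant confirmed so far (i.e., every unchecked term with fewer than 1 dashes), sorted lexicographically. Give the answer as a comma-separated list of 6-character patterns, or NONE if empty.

000010, 010000, 010111, 100100, 111111

Round 0: 000010 001011✓ 001100✓ 001101✓ 010000 010111 100100 101000✓ 101011✓ 111000✓ 111111
Round 1: -01011 00110- 1-1000
PIs = {-01011, 000010, 00110-, 010000, 010111, 1-1000, 100100, 111111}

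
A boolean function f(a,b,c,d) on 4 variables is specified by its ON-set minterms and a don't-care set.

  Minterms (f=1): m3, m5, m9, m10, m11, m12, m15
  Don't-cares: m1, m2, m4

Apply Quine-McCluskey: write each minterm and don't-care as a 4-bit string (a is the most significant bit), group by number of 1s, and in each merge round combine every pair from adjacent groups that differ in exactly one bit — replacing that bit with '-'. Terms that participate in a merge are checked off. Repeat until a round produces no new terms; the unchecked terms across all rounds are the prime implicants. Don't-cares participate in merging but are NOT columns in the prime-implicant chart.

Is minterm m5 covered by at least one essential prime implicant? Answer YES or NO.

NO

size-2^0 implicants → 0001(✓)  0010(✓)  0011(✓)  0100(✓)  0101(✓)  1001(✓)  1010(✓)  1011(✓)  1100(✓)  1111(✓)
size-2^1 implicants → -001(✓)  -010(✓)  -011(✓)  -100  0-01  00-1(✓)  001-(✓)  010-  1-11  10-1(✓)  101-(✓)
size-2^2 implicants → -0-1  -01-
Unchecked terms (primes): -0-1, -01-, -100, 0-01, 010-, 1-11
Minterm coverage:
  m3 ⊆ -0-1,-01-
  m5 ⊆ 0-01,010-
  m9 ⊆ -0-1 [E]
  m10 ⊆ -01- [E]
  m11 ⊆ -0-1,-01-,1-11
  m12 ⊆ -100 [E]
  m15 ⊆ 1-11 [E]
E = {-0-1, -01-, -100, 1-11}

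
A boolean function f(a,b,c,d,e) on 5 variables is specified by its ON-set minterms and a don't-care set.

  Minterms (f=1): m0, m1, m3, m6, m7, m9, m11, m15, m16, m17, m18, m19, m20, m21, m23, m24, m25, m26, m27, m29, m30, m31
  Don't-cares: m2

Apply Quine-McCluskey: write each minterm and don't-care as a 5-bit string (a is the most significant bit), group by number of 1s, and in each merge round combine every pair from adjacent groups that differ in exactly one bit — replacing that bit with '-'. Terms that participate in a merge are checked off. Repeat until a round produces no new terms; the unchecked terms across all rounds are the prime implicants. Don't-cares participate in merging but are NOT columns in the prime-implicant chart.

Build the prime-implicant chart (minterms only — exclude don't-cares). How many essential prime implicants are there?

8

Round 0: 00000✓ 00001✓ 00010✓ 00011✓ 00110✓ 00111✓ 01001✓ 01011✓ 01111✓ 10000✓ 10001✓ 10010✓ 10011✓ 10100✓ 10101✓ 10111✓ 11000✓ 11001✓ 11010✓ 11011✓ 11101✓ 11110✓ 11111✓
Round 1: -0000✓ -0001✓ -0010✓ -0011✓ -0111✓ -1001✓ -1011✓ -1111✓ 0-001✓ 0-011✓ 0-111✓ 00-10✓ 00-11✓ 000-0✓ 000-1✓ 0000-✓ 0001-✓ 0011-✓ 01-11✓ 010-1✓ 1-000✓ 1-001✓ 1-010✓ 1-011✓ 1-101✓ 1-111✓ 10-00✓ 10-01✓ 10-11✓ 100-0✓ 100-1✓ 1000-✓ 1001-✓ 101-1✓ 1010-✓ 11-01✓ 11-10✓ 11-11✓ 110-0✓ 110-1✓ 1100-✓ 1101-✓ 111-1✓ 1111-✓
Round 2: --001✓ --011✓ --111✓ -0-11✓ -00-0✓ -00-1✓ -000-✓ -001-✓ -1-11✓ -10-1✓ 0--11✓ 0-0-1✓ 00-1- 000--✓ 1--01✓ 1--11✓ 1-0-0✓ 1-0-1✓ 1-00-✓ 1-01-✓ 1-1-1✓ 10--1✓ 10-0- 100--✓ 11--1✓ 11-1- 110--✓
Round 3: ---11 --0-1 -00-- 1---1 1-0--
PIs = {---11, --0-1, -00--, 00-1-, 1---1, 1-0--, 10-0-, 11-1-}
Coverage chart:
  m0: -00-- ←essential
  m1: --0-1,-00--
  m3: ---11,--0-1,-00--,00-1-
  m6: 00-1- ←essential
  m7: ---11,00-1-
  m9: --0-1 ←essential
  m11: ---11,--0-1
  m15: ---11 ←essential
  m16: -00--,1-0--,10-0-
  m17: --0-1,-00--,1---1,1-0--,10-0-
  m18: -00--,1-0--
  m19: ---11,--0-1,-00--,1---1,1-0--
  m20: 10-0- ←essential
  m21: 1---1,10-0-
  m23: ---11,1---1
  m24: 1-0-- ←essential
  m25: --0-1,1---1,1-0--
  m26: 1-0--,11-1-
  m27: ---11,--0-1,1---1,1-0--,11-1-
  m29: 1---1 ←essential
  m30: 11-1- ←essential
  m31: ---11,1---1,11-1-
Essential: ---11, --0-1, -00--, 00-1-, 1---1, 1-0--, 10-0-, 11-1-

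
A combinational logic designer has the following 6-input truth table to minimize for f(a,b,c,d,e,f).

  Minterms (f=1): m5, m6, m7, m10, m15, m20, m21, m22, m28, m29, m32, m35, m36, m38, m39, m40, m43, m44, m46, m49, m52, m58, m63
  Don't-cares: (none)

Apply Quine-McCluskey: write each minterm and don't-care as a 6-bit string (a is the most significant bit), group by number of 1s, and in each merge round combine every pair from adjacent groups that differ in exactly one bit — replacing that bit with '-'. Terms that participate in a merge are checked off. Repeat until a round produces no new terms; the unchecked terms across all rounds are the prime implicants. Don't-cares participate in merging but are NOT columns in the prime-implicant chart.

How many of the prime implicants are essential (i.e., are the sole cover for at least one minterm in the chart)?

9

size-2^0 implicants → 000101(✓)  000110(✓)  000111(✓)  001010  001111(✓)  010100(✓)  010101(✓)  010110(✓)  011100(✓)  011101(✓)  100000(✓)  100011(✓)  100100(✓)  100110(✓)  100111(✓)  101000(✓)  101011(✓)  101100(✓)  101110(✓)  110001  110100(✓)  111010  111111
size-2^1 implicants → -00110(✓)  -00111(✓)  -10100  0-0101  0-0110  00-111  0001-1  00011-(✓)  01-100(✓)  01-101(✓)  0101-0  01010-(✓)  01110-(✓)  1-0100  10-000(✓)  10-011  10-100(✓)  10-110(✓)  100-00(✓)  100-11  1001-0(✓)  10011-(✓)  101-00(✓)  1011-0(✓)
size-2^2 implicants → -0011-  01-10-  10--00  10-1-0
Unchecked terms (primes): -0011-, -10100, 0-0101, 0-0110, 00-111, 0001-1, 001010, 01-10-, 0101-0, 1-0100, 10--00, 10-011, 10-1-0, 100-11, 110001, 111010, 111111
Minterm coverage:
  m5 ⊆ 0-0101,0001-1
  m6 ⊆ -0011-,0-0110
  m7 ⊆ -0011-,00-111,0001-1
  m10 ⊆ 001010 [E]
  m15 ⊆ 00-111 [E]
  m20 ⊆ -10100,01-10-,0101-0
  m21 ⊆ 0-0101,01-10-
  m22 ⊆ 0-0110,0101-0
  m28 ⊆ 01-10- [E]
  m29 ⊆ 01-10- [E]
  m32 ⊆ 10--00 [E]
  m35 ⊆ 10-011,100-11
  m36 ⊆ 1-0100,10--00,10-1-0
  m38 ⊆ -0011-,10-1-0
  m39 ⊆ -0011-,100-11
  m40 ⊆ 10--00 [E]
  m43 ⊆ 10-011 [E]
  m44 ⊆ 10--00,10-1-0
  m46 ⊆ 10-1-0 [E]
  m49 ⊆ 110001 [E]
  m52 ⊆ -10100,1-0100
  m58 ⊆ 111010 [E]
  m63 ⊆ 111111 [E]
E = {00-111, 001010, 01-10-, 10--00, 10-011, 10-1-0, 110001, 111010, 111111}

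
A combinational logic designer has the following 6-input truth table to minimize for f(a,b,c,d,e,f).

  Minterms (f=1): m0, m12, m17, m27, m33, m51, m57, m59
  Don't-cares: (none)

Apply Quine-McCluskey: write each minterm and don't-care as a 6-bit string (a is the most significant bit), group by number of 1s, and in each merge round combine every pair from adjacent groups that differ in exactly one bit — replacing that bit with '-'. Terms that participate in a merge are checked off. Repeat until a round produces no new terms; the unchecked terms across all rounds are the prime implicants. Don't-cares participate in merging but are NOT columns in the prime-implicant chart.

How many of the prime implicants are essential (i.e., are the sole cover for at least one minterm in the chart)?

7

[col 0] 000000, 001100, 010001, 011011*, 100001, 110011*, 111001*, 111011*
[col 1] -11011, 11-011, 1110-1
Prime implicants: -11011, 000000, 001100, 010001, 100001, 11-011, 1110-1
PI chart (minterm → PIs covering it):
  0 | 000000  (sole → essential)
  12 | 001100  (sole → essential)
  17 | 010001  (sole → essential)
  27 | -11011  (sole → essential)
  33 | 100001  (sole → essential)
  51 | 11-011  (sole → essential)
  57 | 1110-1  (sole → essential)
  59 | -11011,11-011,1110-1
Essential prime implicants: -11011, 000000, 001100, 010001, 100001, 11-011, 1110-1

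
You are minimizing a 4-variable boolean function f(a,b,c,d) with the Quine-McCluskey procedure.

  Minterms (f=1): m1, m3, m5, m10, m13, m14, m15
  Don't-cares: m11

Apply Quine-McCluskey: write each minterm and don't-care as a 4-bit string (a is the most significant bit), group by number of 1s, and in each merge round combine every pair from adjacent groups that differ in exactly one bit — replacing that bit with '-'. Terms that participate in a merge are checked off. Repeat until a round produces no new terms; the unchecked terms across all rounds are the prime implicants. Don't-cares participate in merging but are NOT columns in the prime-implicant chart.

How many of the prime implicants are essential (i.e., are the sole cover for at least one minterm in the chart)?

Round 0: 0001✓ 0011✓ 0101✓ 1010✓ 1011✓ 1101✓ 1110✓ 1111✓
Round 1: -011 -101 0-01 00-1 1-10✓ 1-11✓ 101-✓ 11-1 111-✓
Round 2: 1-1-
PIs = {-011, -101, 0-01, 00-1, 1-1-, 11-1}
Coverage chart:
  m1: 0-01,00-1
  m3: -011,00-1
  m5: -101,0-01
  m10: 1-1- ←essential
  m13: -101,11-1
  m14: 1-1- ←essential
  m15: 1-1-,11-1
Essential: 1-1-

1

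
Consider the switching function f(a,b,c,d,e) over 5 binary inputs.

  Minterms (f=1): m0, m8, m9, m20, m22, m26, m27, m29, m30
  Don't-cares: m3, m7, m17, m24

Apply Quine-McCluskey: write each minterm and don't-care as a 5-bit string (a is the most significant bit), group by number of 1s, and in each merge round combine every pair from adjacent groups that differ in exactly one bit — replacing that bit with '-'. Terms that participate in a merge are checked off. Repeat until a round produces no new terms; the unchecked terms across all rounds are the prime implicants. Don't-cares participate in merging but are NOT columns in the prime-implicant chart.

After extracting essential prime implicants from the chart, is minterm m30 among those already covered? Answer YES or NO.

[col 0] 00000*, 00011*, 00111*, 01000*, 01001*, 10001, 10100*, 10110*, 11000*, 11010*, 11011*, 11101, 11110*
[col 1] -1000, 0-000, 00-11, 0100-, 1-110, 101-0, 11-10, 110-0, 1101-
Prime implicants: -1000, 0-000, 00-11, 0100-, 1-110, 10001, 101-0, 11-10, 110-0, 1101-, 11101
PI chart (minterm → PIs covering it):
  0 | 0-000  (sole → essential)
  8 | -1000,0-000,0100-
  9 | 0100-  (sole → essential)
  20 | 101-0  (sole → essential)
  22 | 1-110,101-0
  26 | 11-10,110-0,1101-
  27 | 1101-  (sole → essential)
  29 | 11101  (sole → essential)
  30 | 1-110,11-10
Essential prime implicants: 0-000, 0100-, 101-0, 1101-, 11101

NO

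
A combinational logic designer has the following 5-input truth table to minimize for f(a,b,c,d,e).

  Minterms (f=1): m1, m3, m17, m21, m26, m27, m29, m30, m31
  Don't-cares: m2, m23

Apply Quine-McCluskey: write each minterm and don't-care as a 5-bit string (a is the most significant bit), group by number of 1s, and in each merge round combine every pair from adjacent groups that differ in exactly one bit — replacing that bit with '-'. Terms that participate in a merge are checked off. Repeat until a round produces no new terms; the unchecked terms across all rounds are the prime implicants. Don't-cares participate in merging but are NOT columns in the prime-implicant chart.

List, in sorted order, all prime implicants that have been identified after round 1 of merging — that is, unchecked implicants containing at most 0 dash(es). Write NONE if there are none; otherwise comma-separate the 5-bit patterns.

NONE

[col 0] 00001*, 00010*, 00011*, 10001*, 10101*, 10111*, 11010*, 11011*, 11101*, 11110*, 11111*
[col 1] -0001, 000-1, 0001-, 1-101*, 1-111*, 10-01, 101-1*, 11-10*, 11-11*, 1101-*, 111-1*, 1111-*
[col 2] 1-1-1, 11-1-
Prime implicants: -0001, 000-1, 0001-, 1-1-1, 10-01, 11-1-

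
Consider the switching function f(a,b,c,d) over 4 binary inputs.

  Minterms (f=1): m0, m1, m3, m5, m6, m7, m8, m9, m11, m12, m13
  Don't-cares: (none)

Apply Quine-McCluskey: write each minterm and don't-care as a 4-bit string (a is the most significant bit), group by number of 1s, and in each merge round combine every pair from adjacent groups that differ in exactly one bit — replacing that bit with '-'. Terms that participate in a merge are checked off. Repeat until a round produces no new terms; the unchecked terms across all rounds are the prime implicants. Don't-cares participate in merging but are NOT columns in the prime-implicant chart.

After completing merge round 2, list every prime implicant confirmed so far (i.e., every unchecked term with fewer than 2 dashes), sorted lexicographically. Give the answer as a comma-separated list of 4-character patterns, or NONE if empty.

011-

Round 0: 0000✓ 0001✓ 0011✓ 0101✓ 0110✓ 0111✓ 1000✓ 1001✓ 1011✓ 1100✓ 1101✓
Round 1: -000✓ -001✓ -011✓ -101✓ 0-01✓ 0-11✓ 00-1✓ 000-✓ 01-1✓ 011- 1-00✓ 1-01✓ 10-1✓ 100-✓ 110-✓
Round 2: --01 -0-1 -00- 0--1 1-0-
PIs = {--01, -0-1, -00-, 0--1, 011-, 1-0-}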